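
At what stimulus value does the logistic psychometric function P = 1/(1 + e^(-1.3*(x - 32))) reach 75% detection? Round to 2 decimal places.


At P = 0.75: 0.75 = 1/(1 + e^(-k*(x-x0)))
Solving: e^(-k*(x-x0)) = 1/3
x = x0 + ln(3)/k
ln(3) = 1.0986
x = 32 + 1.0986/1.3
= 32 + 0.8451
= 32.85


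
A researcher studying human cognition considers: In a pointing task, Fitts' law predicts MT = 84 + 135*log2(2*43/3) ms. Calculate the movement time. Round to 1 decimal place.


MT = 84 + 135 * log2(2*43/3)
2D/W = 28.666667
log2(28.666667) = 4.8413
MT = 84 + 135 * 4.8413
= 737.6 ms


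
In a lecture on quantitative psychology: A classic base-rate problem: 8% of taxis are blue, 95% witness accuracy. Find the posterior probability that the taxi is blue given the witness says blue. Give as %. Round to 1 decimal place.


P(blue | says blue) = P(says blue | blue)*P(blue) / [P(says blue | blue)*P(blue) + P(says blue | not blue)*P(not blue)]
Numerator = 0.95 * 0.08 = 0.076
False identification = 0.05 * 0.92 = 0.046
P = 0.076 / (0.076 + 0.046)
= 0.076 / 0.122
As percentage = 62.3


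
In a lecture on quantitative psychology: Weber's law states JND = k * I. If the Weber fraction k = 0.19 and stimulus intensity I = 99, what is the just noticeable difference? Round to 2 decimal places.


JND = k * I
JND = 0.19 * 99
= 18.81


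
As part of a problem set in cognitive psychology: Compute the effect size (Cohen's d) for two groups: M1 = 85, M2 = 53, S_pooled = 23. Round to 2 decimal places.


Cohen's d = (M1 - M2) / S_pooled
= (85 - 53) / 23
= 32 / 23
= 1.39


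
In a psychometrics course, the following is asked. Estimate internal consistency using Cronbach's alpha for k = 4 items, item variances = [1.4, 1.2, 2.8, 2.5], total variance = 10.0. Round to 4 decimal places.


alpha = (k/(k-1)) * (1 - sum(s_i^2)/s_total^2)
sum(item variances) = 7.9
k/(k-1) = 4/3 = 1.333333
1 - 7.9/10.0 = 1 - 0.79 = 0.21
alpha = 1.333333 * 0.21
= 0.2800


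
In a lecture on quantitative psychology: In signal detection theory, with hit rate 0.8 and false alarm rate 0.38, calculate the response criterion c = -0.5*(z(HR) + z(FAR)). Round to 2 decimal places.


c = -0.5 * (z(HR) + z(FAR))
z(0.8) = 0.8416
z(0.38) = -0.3055
c = -0.5 * (0.8416 + -0.3055)
= -0.5 * 0.5361
= -0.27


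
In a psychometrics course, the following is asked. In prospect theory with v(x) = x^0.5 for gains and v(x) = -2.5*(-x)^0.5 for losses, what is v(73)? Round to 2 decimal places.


Since x = 73 >= 0, use v(x) = x^0.5
73^0.5 = 8.544
v(73) = 8.54


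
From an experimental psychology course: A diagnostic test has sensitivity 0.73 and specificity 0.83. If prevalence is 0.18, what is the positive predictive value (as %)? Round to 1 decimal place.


PPV = (sens * prev) / (sens * prev + (1-spec) * (1-prev))
Numerator = 0.73 * 0.18 = 0.1314
P(positive and no disease) = (1 - spec) * (1 - prev) = (1 - 0.83) * (1 - 0.18) = 0.1394
Denominator = 0.1314 + 0.1394 = 0.2708
PPV = 0.1314 / 0.2708 = 0.485229
As percentage = 48.5


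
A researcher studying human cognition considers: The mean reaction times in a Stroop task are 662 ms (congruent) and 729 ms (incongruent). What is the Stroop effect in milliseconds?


Stroop effect = RT(incongruent) - RT(congruent)
= 729 - 662
= 67 ms


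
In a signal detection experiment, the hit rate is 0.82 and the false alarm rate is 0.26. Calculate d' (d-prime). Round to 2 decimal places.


d' = z(HR) - z(FAR)
z(0.82) = 0.9154
z(0.26) = -0.6433
d' = 0.9154 - -0.6433
= 1.56


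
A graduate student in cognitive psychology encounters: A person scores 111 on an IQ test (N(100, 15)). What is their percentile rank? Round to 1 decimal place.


z = (IQ - mean) / SD
z = (111 - 100) / 15 = 0.7333
Percentile = Phi(0.7333) * 100
Phi(0.7333) = 0.768312
= 76.8


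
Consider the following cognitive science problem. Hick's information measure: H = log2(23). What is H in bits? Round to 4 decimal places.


H = log2(n)
H = log2(23)
= 4.5236


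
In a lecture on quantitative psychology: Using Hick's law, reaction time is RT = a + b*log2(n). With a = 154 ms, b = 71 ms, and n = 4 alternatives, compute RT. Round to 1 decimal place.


RT = 154 + 71 * log2(4)
log2(4) = 2.0
RT = 154 + 71 * 2.0
= 154 + 142.0
= 296.0 ms


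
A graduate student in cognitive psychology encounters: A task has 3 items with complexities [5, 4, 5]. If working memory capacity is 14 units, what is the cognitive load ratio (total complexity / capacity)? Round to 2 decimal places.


Total complexity = 5 + 4 + 5 = 14
Load = total / capacity = 14 / 14
= 1.00


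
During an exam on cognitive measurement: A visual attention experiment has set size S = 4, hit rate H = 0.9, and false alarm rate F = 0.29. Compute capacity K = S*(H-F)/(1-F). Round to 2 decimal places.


K = S * (H - F) / (1 - F)
H - F = 0.61
1 - F = 0.71
K = 4 * 0.61 / 0.71
= 3.44


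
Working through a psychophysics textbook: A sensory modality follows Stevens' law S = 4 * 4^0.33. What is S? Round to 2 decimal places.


S = 4 * 4^0.33
4^0.33 = 1.5801
S = 4 * 1.5801
= 6.32


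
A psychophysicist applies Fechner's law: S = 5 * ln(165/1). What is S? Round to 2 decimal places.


S = 5 * ln(165/1)
I/I0 = 165.0
ln(165.0) = 5.1059
S = 5 * 5.1059
= 25.53


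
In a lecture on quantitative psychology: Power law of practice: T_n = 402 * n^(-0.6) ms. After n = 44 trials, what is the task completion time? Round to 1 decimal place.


T_n = 402 * 44^(-0.6)
44^(-0.6) = 0.103259
T_n = 402 * 0.103259
= 41.5 ms


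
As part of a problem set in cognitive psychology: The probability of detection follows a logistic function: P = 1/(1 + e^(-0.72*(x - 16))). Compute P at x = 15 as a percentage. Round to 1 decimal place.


P(x) = 1/(1 + e^(-0.72*(15 - 16)))
Exponent = -0.72 * -1 = 0.72
e^(0.72) = 2.054433
P = 1/(1 + 2.054433) = 0.327393
Percentage = 32.7


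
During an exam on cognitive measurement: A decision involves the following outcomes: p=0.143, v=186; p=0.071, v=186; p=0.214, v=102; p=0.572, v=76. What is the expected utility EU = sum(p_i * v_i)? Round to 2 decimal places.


EU = sum(p_i * v_i)
0.143 * 186 = 26.598
0.071 * 186 = 13.206
0.214 * 102 = 21.828
0.572 * 76 = 43.472
EU = 26.598 + 13.206 + 21.828 + 43.472
= 105.10


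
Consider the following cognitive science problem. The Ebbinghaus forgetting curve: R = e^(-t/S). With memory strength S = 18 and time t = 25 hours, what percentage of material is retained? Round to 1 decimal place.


R = e^(-t/S)
-t/S = -25/18 = -1.388889
R = e^(-1.388889) = 0.249352
Percentage = 0.249352 * 100
= 24.9


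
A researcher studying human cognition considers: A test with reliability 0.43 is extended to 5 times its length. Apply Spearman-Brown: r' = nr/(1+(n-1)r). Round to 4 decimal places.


r_new = n*r / (1 + (n-1)*r)
Numerator = 5 * 0.43 = 2.15
Denominator = 1 + 4 * 0.43 = 2.72
r_new = 2.15 / 2.72
= 0.7904


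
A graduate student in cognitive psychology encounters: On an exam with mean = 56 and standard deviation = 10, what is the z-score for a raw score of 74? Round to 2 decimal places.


z = (X - mu) / sigma
= (74 - 56) / 10
= 18 / 10
= 1.80


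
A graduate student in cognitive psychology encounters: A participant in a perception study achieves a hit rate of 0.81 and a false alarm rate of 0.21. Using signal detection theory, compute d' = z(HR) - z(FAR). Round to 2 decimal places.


d' = z(HR) - z(FAR)
z(0.81) = 0.8779
z(0.21) = -0.8064
d' = 0.8779 - -0.8064
= 1.68


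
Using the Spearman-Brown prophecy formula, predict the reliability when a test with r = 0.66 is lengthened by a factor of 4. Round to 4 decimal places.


r_new = n*r / (1 + (n-1)*r)
Numerator = 4 * 0.66 = 2.64
Denominator = 1 + 3 * 0.66 = 2.98
r_new = 2.64 / 2.98
= 0.8859


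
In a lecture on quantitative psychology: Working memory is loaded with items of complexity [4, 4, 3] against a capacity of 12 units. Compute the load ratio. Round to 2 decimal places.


Total complexity = 4 + 4 + 3 = 11
Load = total / capacity = 11 / 12
= 0.92


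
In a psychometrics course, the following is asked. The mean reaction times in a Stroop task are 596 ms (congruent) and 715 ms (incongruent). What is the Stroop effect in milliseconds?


Stroop effect = RT(incongruent) - RT(congruent)
= 715 - 596
= 119 ms


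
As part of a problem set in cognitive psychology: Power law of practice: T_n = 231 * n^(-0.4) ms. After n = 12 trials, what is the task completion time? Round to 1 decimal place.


T_n = 231 * 12^(-0.4)
12^(-0.4) = 0.370107
T_n = 231 * 0.370107
= 85.5 ms


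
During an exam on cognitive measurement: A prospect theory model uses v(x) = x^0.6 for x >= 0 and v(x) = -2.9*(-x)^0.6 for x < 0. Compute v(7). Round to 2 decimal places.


Since x = 7 >= 0, use v(x) = x^0.6
7^0.6 = 3.2141
v(7) = 3.21


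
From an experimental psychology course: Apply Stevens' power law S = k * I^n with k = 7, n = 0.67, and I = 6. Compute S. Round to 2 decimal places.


S = 7 * 6^0.67
6^0.67 = 3.3217
S = 7 * 3.3217
= 23.25


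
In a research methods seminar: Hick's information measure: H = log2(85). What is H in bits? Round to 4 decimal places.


H = log2(n)
H = log2(85)
= 6.4094


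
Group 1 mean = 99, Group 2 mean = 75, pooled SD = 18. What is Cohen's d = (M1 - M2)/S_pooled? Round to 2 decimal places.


Cohen's d = (M1 - M2) / S_pooled
= (99 - 75) / 18
= 24 / 18
= 1.33


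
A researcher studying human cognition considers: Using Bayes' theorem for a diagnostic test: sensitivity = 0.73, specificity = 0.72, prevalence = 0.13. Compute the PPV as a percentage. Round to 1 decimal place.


PPV = (sens * prev) / (sens * prev + (1-spec) * (1-prev))
Numerator = 0.73 * 0.13 = 0.0949
P(positive and no disease) = (1 - spec) * (1 - prev) = (1 - 0.72) * (1 - 0.13) = 0.2436
Denominator = 0.0949 + 0.2436 = 0.3385
PPV = 0.0949 / 0.3385 = 0.280355
As percentage = 28.0


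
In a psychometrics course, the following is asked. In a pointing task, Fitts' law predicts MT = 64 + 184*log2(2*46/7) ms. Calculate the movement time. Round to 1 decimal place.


MT = 64 + 184 * log2(2*46/7)
2D/W = 13.142857
log2(13.142857) = 3.7162
MT = 64 + 184 * 3.7162
= 747.8 ms


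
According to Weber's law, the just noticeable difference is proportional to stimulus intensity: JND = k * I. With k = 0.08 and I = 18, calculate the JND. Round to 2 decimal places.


JND = k * I
JND = 0.08 * 18
= 1.44


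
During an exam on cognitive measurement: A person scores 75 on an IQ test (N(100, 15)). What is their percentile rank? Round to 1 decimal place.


z = (IQ - mean) / SD
z = (75 - 100) / 15 = -1.6667
Percentile = Phi(-1.6667) * 100
Phi(-1.6667) = 0.047787
= 4.8


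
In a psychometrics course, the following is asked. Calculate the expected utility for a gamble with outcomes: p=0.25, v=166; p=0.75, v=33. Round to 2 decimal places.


EU = sum(p_i * v_i)
0.25 * 166 = 41.5
0.75 * 33 = 24.75
EU = 41.5 + 24.75
= 66.25


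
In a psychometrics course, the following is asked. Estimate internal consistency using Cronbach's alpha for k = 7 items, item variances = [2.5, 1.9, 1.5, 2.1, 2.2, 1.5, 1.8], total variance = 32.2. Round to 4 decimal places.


alpha = (k/(k-1)) * (1 - sum(s_i^2)/s_total^2)
sum(item variances) = 13.5
k/(k-1) = 7/6 = 1.166667
1 - 13.5/32.2 = 1 - 0.419255 = 0.580745
alpha = 1.166667 * 0.580745
= 0.6775


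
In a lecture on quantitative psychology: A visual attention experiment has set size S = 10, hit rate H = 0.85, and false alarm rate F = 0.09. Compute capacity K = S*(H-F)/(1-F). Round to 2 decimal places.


K = S * (H - F) / (1 - F)
H - F = 0.76
1 - F = 0.91
K = 10 * 0.76 / 0.91
= 8.35


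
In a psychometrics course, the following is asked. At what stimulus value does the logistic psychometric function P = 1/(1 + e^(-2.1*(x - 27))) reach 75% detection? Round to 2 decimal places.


At P = 0.75: 0.75 = 1/(1 + e^(-k*(x-x0)))
Solving: e^(-k*(x-x0)) = 1/3
x = x0 + ln(3)/k
ln(3) = 1.0986
x = 27 + 1.0986/2.1
= 27 + 0.5231
= 27.52


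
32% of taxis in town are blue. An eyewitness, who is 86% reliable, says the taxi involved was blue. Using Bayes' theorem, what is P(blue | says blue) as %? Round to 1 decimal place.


P(blue | says blue) = P(says blue | blue)*P(blue) / [P(says blue | blue)*P(blue) + P(says blue | not blue)*P(not blue)]
Numerator = 0.86 * 0.32 = 0.2752
False identification = 0.14 * 0.68 = 0.0952
P = 0.2752 / (0.2752 + 0.0952)
= 0.2752 / 0.3704
As percentage = 74.3


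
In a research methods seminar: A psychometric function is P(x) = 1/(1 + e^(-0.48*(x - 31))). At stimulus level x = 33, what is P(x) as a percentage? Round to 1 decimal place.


P(x) = 1/(1 + e^(-0.48*(33 - 31)))
Exponent = -0.48 * 2 = -0.96
e^(-0.96) = 0.382893
P = 1/(1 + 0.382893) = 0.723122
Percentage = 72.3


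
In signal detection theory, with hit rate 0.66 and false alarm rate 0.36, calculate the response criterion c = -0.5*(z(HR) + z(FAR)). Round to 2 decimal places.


c = -0.5 * (z(HR) + z(FAR))
z(0.66) = 0.4125
z(0.36) = -0.3585
c = -0.5 * (0.4125 + -0.3585)
= -0.5 * 0.054
= -0.03


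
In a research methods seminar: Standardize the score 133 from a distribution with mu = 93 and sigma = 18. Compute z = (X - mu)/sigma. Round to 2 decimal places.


z = (X - mu) / sigma
= (133 - 93) / 18
= 40 / 18
= 2.22


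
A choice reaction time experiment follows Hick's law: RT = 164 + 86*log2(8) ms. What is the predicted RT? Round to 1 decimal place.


RT = 164 + 86 * log2(8)
log2(8) = 3.0
RT = 164 + 86 * 3.0
= 164 + 258.0
= 422.0 ms


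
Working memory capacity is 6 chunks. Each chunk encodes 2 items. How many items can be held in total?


Total items = chunks * items_per_chunk
= 6 * 2
= 12


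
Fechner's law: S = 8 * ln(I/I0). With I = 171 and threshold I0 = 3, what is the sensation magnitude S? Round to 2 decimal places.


S = 8 * ln(171/3)
I/I0 = 57.0
ln(57.0) = 4.0431
S = 8 * 4.0431
= 32.34


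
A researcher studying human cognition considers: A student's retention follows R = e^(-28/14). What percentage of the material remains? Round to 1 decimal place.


R = e^(-t/S)
-t/S = -28/14 = -2.0
R = e^(-2.0) = 0.135335
Percentage = 0.135335 * 100
= 13.5


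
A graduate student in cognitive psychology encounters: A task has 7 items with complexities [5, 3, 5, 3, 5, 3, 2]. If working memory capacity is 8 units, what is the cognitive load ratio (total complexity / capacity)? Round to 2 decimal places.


Total complexity = 5 + 3 + 5 + 3 + 5 + 3 + 2 = 26
Load = total / capacity = 26 / 8
= 3.25


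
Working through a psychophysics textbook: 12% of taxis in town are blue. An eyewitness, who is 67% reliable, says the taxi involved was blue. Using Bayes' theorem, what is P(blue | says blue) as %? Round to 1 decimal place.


P(blue | says blue) = P(says blue | blue)*P(blue) / [P(says blue | blue)*P(blue) + P(says blue | not blue)*P(not blue)]
Numerator = 0.67 * 0.12 = 0.0804
False identification = 0.33 * 0.88 = 0.2904
P = 0.0804 / (0.0804 + 0.2904)
= 0.0804 / 0.3708
As percentage = 21.7


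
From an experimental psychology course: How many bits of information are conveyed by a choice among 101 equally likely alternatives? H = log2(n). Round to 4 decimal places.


H = log2(n)
H = log2(101)
= 6.6582


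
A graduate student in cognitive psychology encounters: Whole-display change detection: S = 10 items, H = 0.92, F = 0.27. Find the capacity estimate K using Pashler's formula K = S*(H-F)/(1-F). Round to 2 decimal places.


K = S * (H - F) / (1 - F)
H - F = 0.65
1 - F = 0.73
K = 10 * 0.65 / 0.73
= 8.90


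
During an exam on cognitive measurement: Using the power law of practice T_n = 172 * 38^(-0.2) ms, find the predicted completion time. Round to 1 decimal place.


T_n = 172 * 38^(-0.2)
38^(-0.2) = 0.483107
T_n = 172 * 0.483107
= 83.1 ms


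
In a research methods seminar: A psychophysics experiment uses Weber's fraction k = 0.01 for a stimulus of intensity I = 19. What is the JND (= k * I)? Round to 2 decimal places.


JND = k * I
JND = 0.01 * 19
= 0.19


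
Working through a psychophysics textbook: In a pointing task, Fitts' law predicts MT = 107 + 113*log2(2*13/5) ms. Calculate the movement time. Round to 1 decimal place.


MT = 107 + 113 * log2(2*13/5)
2D/W = 5.2
log2(5.2) = 2.3785
MT = 107 + 113 * 2.3785
= 375.8 ms


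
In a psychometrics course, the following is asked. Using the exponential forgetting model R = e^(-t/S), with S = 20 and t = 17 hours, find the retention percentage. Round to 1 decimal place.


R = e^(-t/S)
-t/S = -17/20 = -0.85
R = e^(-0.85) = 0.427415
Percentage = 0.427415 * 100
= 42.7


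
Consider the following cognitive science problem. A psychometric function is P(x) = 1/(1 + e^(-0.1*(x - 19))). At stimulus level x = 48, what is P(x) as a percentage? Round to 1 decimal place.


P(x) = 1/(1 + e^(-0.1*(48 - 19)))
Exponent = -0.1 * 29 = -2.9
e^(-2.9) = 0.055023
P = 1/(1 + 0.055023) = 0.947847
Percentage = 94.8


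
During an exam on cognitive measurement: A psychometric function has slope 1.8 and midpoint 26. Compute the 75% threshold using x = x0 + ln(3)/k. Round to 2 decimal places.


At P = 0.75: 0.75 = 1/(1 + e^(-k*(x-x0)))
Solving: e^(-k*(x-x0)) = 1/3
x = x0 + ln(3)/k
ln(3) = 1.0986
x = 26 + 1.0986/1.8
= 26 + 0.6103
= 26.61


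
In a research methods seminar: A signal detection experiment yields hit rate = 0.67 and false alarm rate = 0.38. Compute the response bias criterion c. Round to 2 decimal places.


c = -0.5 * (z(HR) + z(FAR))
z(0.67) = 0.4399
z(0.38) = -0.3055
c = -0.5 * (0.4399 + -0.3055)
= -0.5 * 0.1344
= -0.07


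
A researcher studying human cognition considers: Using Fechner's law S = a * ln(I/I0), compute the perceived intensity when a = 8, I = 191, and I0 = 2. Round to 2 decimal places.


S = 8 * ln(191/2)
I/I0 = 95.5
ln(95.5) = 4.5591
S = 8 * 4.5591
= 36.47


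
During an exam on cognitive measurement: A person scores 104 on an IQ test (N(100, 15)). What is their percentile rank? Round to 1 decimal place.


z = (IQ - mean) / SD
z = (104 - 100) / 15 = 0.2667
Percentile = Phi(0.2667) * 100
Phi(0.2667) = 0.60515
= 60.5


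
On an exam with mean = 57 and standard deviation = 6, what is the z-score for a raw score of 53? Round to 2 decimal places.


z = (X - mu) / sigma
= (53 - 57) / 6
= -4 / 6
= -0.67


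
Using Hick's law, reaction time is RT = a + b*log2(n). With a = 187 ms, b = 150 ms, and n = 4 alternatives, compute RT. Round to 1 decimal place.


RT = 187 + 150 * log2(4)
log2(4) = 2.0
RT = 187 + 150 * 2.0
= 187 + 300.0
= 487.0 ms


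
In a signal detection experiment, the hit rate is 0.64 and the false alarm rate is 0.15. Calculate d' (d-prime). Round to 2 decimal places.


d' = z(HR) - z(FAR)
z(0.64) = 0.3585
z(0.15) = -1.0364
d' = 0.3585 - -1.0364
= 1.39


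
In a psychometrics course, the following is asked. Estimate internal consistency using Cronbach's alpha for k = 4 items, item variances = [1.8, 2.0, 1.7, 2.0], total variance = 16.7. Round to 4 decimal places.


alpha = (k/(k-1)) * (1 - sum(s_i^2)/s_total^2)
sum(item variances) = 7.5
k/(k-1) = 4/3 = 1.333333
1 - 7.5/16.7 = 1 - 0.449102 = 0.550898
alpha = 1.333333 * 0.550898
= 0.7345


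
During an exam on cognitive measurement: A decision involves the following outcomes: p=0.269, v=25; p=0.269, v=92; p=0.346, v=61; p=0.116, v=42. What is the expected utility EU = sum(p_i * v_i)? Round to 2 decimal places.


EU = sum(p_i * v_i)
0.269 * 25 = 6.725
0.269 * 92 = 24.748
0.346 * 61 = 21.106
0.116 * 42 = 4.872
EU = 6.725 + 24.748 + 21.106 + 4.872
= 57.45


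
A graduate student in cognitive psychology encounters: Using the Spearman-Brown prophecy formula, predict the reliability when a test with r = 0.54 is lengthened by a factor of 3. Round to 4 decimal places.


r_new = n*r / (1 + (n-1)*r)
Numerator = 3 * 0.54 = 1.62
Denominator = 1 + 2 * 0.54 = 2.08
r_new = 1.62 / 2.08
= 0.7788


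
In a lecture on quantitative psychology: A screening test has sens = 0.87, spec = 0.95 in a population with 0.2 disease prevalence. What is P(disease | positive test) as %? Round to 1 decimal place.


PPV = (sens * prev) / (sens * prev + (1-spec) * (1-prev))
Numerator = 0.87 * 0.2 = 0.174
P(positive and no disease) = (1 - spec) * (1 - prev) = (1 - 0.95) * (1 - 0.2) = 0.04
Denominator = 0.174 + 0.04 = 0.214
PPV = 0.174 / 0.214 = 0.813084
As percentage = 81.3


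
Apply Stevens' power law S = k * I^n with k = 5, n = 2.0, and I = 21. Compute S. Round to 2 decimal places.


S = 5 * 21^2.0
21^2.0 = 441.0
S = 5 * 441.0
= 2205.00


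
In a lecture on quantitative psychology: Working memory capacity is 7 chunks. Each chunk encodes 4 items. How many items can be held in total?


Total items = chunks * items_per_chunk
= 7 * 4
= 28


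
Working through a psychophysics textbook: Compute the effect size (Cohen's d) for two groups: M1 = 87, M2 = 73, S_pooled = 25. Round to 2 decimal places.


Cohen's d = (M1 - M2) / S_pooled
= (87 - 73) / 25
= 14 / 25
= 0.56


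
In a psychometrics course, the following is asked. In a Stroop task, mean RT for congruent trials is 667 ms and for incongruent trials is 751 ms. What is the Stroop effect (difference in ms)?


Stroop effect = RT(incongruent) - RT(congruent)
= 751 - 667
= 84 ms


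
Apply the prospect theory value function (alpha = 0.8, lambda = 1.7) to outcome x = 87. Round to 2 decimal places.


Since x = 87 >= 0, use v(x) = x^0.8
87^0.8 = 35.6136
v(87) = 35.61


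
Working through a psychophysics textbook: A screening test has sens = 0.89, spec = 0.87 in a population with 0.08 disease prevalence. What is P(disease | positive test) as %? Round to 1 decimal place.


PPV = (sens * prev) / (sens * prev + (1-spec) * (1-prev))
Numerator = 0.89 * 0.08 = 0.0712
P(positive and no disease) = (1 - spec) * (1 - prev) = (1 - 0.87) * (1 - 0.08) = 0.1196
Denominator = 0.0712 + 0.1196 = 0.1908
PPV = 0.0712 / 0.1908 = 0.373166
As percentage = 37.3


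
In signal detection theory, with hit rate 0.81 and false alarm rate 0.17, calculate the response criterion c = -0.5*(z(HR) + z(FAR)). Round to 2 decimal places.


c = -0.5 * (z(HR) + z(FAR))
z(0.81) = 0.8779
z(0.17) = -0.9542
c = -0.5 * (0.8779 + -0.9542)
= -0.5 * -0.0763
= 0.04


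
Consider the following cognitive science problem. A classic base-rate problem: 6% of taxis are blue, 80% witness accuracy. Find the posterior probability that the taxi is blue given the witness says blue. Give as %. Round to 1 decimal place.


P(blue | says blue) = P(says blue | blue)*P(blue) / [P(says blue | blue)*P(blue) + P(says blue | not blue)*P(not blue)]
Numerator = 0.8 * 0.06 = 0.048
False identification = 0.2 * 0.94 = 0.188
P = 0.048 / (0.048 + 0.188)
= 0.048 / 0.236
As percentage = 20.3


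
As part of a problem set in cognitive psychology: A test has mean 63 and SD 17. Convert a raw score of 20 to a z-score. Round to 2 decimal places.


z = (X - mu) / sigma
= (20 - 63) / 17
= -43 / 17
= -2.53


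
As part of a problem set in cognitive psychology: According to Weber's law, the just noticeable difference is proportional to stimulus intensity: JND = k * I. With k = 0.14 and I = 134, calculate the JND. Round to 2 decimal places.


JND = k * I
JND = 0.14 * 134
= 18.76


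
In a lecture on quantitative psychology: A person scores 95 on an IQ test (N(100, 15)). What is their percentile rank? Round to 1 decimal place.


z = (IQ - mean) / SD
z = (95 - 100) / 15 = -0.3333
Percentile = Phi(-0.3333) * 100
Phi(-0.3333) = 0.369454
= 36.9


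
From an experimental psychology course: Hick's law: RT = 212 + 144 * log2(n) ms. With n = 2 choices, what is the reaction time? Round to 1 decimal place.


RT = 212 + 144 * log2(2)
log2(2) = 1.0
RT = 212 + 144 * 1.0
= 212 + 144.0
= 356.0 ms


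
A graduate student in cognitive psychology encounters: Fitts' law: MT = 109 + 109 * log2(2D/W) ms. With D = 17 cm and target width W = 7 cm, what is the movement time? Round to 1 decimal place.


MT = 109 + 109 * log2(2*17/7)
2D/W = 4.857143
log2(4.857143) = 2.2801
MT = 109 + 109 * 2.2801
= 357.5 ms


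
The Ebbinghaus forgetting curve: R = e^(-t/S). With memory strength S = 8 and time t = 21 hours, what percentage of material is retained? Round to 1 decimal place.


R = e^(-t/S)
-t/S = -21/8 = -2.625
R = e^(-2.625) = 0.07244
Percentage = 0.07244 * 100
= 7.2


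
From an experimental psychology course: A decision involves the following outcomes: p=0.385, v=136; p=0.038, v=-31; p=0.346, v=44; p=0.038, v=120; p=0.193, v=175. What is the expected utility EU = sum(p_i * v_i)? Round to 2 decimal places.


EU = sum(p_i * v_i)
0.385 * 136 = 52.36
0.038 * -31 = -1.178
0.346 * 44 = 15.224
0.038 * 120 = 4.56
0.193 * 175 = 33.775
EU = 52.36 + -1.178 + 15.224 + 4.56 + 33.775
= 104.74


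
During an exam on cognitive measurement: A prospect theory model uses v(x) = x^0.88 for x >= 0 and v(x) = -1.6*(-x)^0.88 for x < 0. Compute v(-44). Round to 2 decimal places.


Since x = -44 < 0, use v(x) = -lambda*(-x)^alpha
(-x) = 44
44^0.88 = 27.9408
v(-44) = -1.6 * 27.9408
= -44.71


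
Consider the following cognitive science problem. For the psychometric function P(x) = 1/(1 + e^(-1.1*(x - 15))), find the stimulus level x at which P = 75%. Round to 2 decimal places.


At P = 0.75: 0.75 = 1/(1 + e^(-k*(x-x0)))
Solving: e^(-k*(x-x0)) = 1/3
x = x0 + ln(3)/k
ln(3) = 1.0986
x = 15 + 1.0986/1.1
= 15 + 0.9987
= 16.00


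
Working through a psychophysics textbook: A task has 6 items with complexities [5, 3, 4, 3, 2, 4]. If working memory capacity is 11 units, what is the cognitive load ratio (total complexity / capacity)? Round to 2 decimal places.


Total complexity = 5 + 3 + 4 + 3 + 2 + 4 = 21
Load = total / capacity = 21 / 11
= 1.91


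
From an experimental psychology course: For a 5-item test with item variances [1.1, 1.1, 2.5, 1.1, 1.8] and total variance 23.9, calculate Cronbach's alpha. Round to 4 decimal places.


alpha = (k/(k-1)) * (1 - sum(s_i^2)/s_total^2)
sum(item variances) = 7.6
k/(k-1) = 5/4 = 1.25
1 - 7.6/23.9 = 1 - 0.317992 = 0.682008
alpha = 1.25 * 0.682008
= 0.8525


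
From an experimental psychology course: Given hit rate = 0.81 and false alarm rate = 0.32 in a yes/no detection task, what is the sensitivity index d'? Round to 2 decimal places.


d' = z(HR) - z(FAR)
z(0.81) = 0.8779
z(0.32) = -0.4677
d' = 0.8779 - -0.4677
= 1.35


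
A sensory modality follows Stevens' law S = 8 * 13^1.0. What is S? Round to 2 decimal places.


S = 8 * 13^1.0
13^1.0 = 13.0
S = 8 * 13.0
= 104.00


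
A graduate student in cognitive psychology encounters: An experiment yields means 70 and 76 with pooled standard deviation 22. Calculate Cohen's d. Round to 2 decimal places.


Cohen's d = (M1 - M2) / S_pooled
= (70 - 76) / 22
= -6 / 22
= -0.27


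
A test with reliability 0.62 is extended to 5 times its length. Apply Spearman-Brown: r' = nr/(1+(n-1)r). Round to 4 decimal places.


r_new = n*r / (1 + (n-1)*r)
Numerator = 5 * 0.62 = 3.1
Denominator = 1 + 4 * 0.62 = 3.48
r_new = 3.1 / 3.48
= 0.8908


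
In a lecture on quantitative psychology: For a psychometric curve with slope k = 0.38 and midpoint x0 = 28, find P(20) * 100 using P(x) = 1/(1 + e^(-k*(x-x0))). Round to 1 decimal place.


P(x) = 1/(1 + e^(-0.38*(20 - 28)))
Exponent = -0.38 * -8 = 3.04
e^(3.04) = 20.905243
P = 1/(1 + 20.905243) = 0.045651
Percentage = 4.6


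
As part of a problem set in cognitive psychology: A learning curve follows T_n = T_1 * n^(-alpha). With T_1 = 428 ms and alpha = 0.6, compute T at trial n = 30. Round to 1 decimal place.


T_n = 428 * 30^(-0.6)
30^(-0.6) = 0.129935
T_n = 428 * 0.129935
= 55.6 ms


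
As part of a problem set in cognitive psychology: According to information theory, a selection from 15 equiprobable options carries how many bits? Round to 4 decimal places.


H = log2(n)
H = log2(15)
= 3.9069


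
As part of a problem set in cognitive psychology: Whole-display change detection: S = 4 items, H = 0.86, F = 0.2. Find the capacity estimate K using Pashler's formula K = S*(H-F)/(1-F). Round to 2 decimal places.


K = S * (H - F) / (1 - F)
H - F = 0.66
1 - F = 0.8
K = 4 * 0.66 / 0.8
= 3.30


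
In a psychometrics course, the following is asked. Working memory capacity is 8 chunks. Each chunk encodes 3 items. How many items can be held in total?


Total items = chunks * items_per_chunk
= 8 * 3
= 24


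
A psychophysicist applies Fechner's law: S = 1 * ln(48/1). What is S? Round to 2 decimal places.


S = 1 * ln(48/1)
I/I0 = 48.0
ln(48.0) = 3.8712
S = 1 * 3.8712
= 3.87


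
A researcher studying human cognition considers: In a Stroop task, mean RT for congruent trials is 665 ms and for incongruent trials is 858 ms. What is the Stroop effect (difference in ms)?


Stroop effect = RT(incongruent) - RT(congruent)
= 858 - 665
= 193 ms


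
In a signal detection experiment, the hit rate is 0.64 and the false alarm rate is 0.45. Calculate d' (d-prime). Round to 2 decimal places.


d' = z(HR) - z(FAR)
z(0.64) = 0.3585
z(0.45) = -0.1257
d' = 0.3585 - -0.1257
= 0.48


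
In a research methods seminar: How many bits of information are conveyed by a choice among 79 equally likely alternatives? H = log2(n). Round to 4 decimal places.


H = log2(n)
H = log2(79)
= 6.3038


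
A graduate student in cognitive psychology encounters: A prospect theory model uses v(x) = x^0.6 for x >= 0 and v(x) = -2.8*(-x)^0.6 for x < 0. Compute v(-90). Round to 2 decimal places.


Since x = -90 < 0, use v(x) = -lambda*(-x)^alpha
(-x) = 90
90^0.6 = 14.878
v(-90) = -2.8 * 14.878
= -41.66


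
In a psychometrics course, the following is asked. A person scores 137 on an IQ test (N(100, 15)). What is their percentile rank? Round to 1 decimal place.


z = (IQ - mean) / SD
z = (137 - 100) / 15 = 2.4667
Percentile = Phi(2.4667) * 100
Phi(2.4667) = 0.993182
= 99.3


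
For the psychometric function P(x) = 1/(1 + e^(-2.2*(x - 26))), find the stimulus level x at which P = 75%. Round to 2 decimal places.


At P = 0.75: 0.75 = 1/(1 + e^(-k*(x-x0)))
Solving: e^(-k*(x-x0)) = 1/3
x = x0 + ln(3)/k
ln(3) = 1.0986
x = 26 + 1.0986/2.2
= 26 + 0.4994
= 26.50


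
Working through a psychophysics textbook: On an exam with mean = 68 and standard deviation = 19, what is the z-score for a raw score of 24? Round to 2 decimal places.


z = (X - mu) / sigma
= (24 - 68) / 19
= -44 / 19
= -2.32


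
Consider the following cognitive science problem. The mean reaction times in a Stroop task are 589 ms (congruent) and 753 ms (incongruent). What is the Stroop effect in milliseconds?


Stroop effect = RT(incongruent) - RT(congruent)
= 753 - 589
= 164 ms


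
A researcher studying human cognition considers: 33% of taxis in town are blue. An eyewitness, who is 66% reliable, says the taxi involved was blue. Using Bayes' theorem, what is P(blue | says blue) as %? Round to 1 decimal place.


P(blue | says blue) = P(says blue | blue)*P(blue) / [P(says blue | blue)*P(blue) + P(says blue | not blue)*P(not blue)]
Numerator = 0.66 * 0.33 = 0.2178
False identification = 0.34 * 0.67 = 0.2278
P = 0.2178 / (0.2178 + 0.2278)
= 0.2178 / 0.4456
As percentage = 48.9


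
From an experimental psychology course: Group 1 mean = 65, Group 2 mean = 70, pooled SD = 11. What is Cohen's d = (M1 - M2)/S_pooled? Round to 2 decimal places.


Cohen's d = (M1 - M2) / S_pooled
= (65 - 70) / 11
= -5 / 11
= -0.45


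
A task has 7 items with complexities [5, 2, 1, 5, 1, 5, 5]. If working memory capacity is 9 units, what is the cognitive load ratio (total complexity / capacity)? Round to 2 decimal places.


Total complexity = 5 + 2 + 1 + 5 + 1 + 5 + 5 = 24
Load = total / capacity = 24 / 9
= 2.67


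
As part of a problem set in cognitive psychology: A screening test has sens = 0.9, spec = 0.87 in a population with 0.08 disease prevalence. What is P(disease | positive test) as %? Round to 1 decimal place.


PPV = (sens * prev) / (sens * prev + (1-spec) * (1-prev))
Numerator = 0.9 * 0.08 = 0.072
P(positive and no disease) = (1 - spec) * (1 - prev) = (1 - 0.87) * (1 - 0.08) = 0.1196
Denominator = 0.072 + 0.1196 = 0.1916
PPV = 0.072 / 0.1916 = 0.375783
As percentage = 37.6


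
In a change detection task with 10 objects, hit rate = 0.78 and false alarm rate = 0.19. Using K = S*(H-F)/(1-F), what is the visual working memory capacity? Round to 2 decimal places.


K = S * (H - F) / (1 - F)
H - F = 0.59
1 - F = 0.81
K = 10 * 0.59 / 0.81
= 7.28


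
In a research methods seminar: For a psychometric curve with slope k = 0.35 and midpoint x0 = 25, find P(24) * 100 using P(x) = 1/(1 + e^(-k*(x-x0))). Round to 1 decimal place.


P(x) = 1/(1 + e^(-0.35*(24 - 25)))
Exponent = -0.35 * -1 = 0.35
e^(0.35) = 1.419068
P = 1/(1 + 1.419068) = 0.413382
Percentage = 41.3


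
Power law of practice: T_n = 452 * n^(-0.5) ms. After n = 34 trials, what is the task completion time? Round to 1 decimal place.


T_n = 452 * 34^(-0.5)
34^(-0.5) = 0.171499
T_n = 452 * 0.171499
= 77.5 ms


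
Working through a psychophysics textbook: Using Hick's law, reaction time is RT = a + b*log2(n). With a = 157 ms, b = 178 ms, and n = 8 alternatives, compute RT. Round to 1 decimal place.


RT = 157 + 178 * log2(8)
log2(8) = 3.0
RT = 157 + 178 * 3.0
= 157 + 534.0
= 691.0 ms


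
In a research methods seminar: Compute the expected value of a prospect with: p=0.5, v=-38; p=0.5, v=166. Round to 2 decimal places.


EU = sum(p_i * v_i)
0.5 * -38 = -19.0
0.5 * 166 = 83.0
EU = -19.0 + 83.0
= 64.00


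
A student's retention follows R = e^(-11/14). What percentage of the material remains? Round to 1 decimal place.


R = e^(-t/S)
-t/S = -11/14 = -0.785714
R = e^(-0.785714) = 0.455794
Percentage = 0.455794 * 100
= 45.6


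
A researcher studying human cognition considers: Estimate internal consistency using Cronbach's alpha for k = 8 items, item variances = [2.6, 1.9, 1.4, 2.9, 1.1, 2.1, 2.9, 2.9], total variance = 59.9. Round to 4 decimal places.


alpha = (k/(k-1)) * (1 - sum(s_i^2)/s_total^2)
sum(item variances) = 17.8
k/(k-1) = 8/7 = 1.142857
1 - 17.8/59.9 = 1 - 0.297162 = 0.702838
alpha = 1.142857 * 0.702838
= 0.8032


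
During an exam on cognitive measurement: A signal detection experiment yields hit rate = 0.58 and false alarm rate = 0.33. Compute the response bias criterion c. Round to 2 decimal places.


c = -0.5 * (z(HR) + z(FAR))
z(0.58) = 0.2019
z(0.33) = -0.4399
c = -0.5 * (0.2019 + -0.4399)
= -0.5 * -0.238
= 0.12


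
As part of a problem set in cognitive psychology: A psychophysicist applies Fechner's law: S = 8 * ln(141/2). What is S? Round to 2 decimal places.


S = 8 * ln(141/2)
I/I0 = 70.5
ln(70.5) = 4.2556
S = 8 * 4.2556
= 34.04


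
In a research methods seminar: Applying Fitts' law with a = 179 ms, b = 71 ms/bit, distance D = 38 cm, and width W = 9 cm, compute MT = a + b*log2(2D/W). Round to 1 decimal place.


MT = 179 + 71 * log2(2*38/9)
2D/W = 8.444444
log2(8.444444) = 3.078
MT = 179 + 71 * 3.078
= 397.5 ms


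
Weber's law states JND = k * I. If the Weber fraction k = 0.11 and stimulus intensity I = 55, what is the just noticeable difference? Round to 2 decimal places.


JND = k * I
JND = 0.11 * 55
= 6.05


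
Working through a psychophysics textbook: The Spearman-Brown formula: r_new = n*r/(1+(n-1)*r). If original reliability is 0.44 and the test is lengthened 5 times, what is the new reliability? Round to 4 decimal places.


r_new = n*r / (1 + (n-1)*r)
Numerator = 5 * 0.44 = 2.2
Denominator = 1 + 4 * 0.44 = 2.76
r_new = 2.2 / 2.76
= 0.7971


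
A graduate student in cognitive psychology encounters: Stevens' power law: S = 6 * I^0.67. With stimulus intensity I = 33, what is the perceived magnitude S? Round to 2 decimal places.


S = 6 * 33^0.67
33^0.67 = 10.4089
S = 6 * 10.4089
= 62.45


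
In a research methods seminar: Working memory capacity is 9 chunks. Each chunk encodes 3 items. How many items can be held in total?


Total items = chunks * items_per_chunk
= 9 * 3
= 27


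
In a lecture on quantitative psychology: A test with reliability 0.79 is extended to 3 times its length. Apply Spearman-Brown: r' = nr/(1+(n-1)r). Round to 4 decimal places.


r_new = n*r / (1 + (n-1)*r)
Numerator = 3 * 0.79 = 2.37
Denominator = 1 + 2 * 0.79 = 2.58
r_new = 2.37 / 2.58
= 0.9186


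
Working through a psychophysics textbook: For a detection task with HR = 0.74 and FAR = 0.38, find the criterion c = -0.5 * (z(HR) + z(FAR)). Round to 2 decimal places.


c = -0.5 * (z(HR) + z(FAR))
z(0.74) = 0.6433
z(0.38) = -0.3055
c = -0.5 * (0.6433 + -0.3055)
= -0.5 * 0.3378
= -0.17


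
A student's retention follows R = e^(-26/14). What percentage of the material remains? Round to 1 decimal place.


R = e^(-t/S)
-t/S = -26/14 = -1.857143
R = e^(-1.857143) = 0.156118
Percentage = 0.156118 * 100
= 15.6


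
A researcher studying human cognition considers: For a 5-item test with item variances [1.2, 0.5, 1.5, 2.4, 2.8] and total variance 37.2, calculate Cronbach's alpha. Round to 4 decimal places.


alpha = (k/(k-1)) * (1 - sum(s_i^2)/s_total^2)
sum(item variances) = 8.4
k/(k-1) = 5/4 = 1.25
1 - 8.4/37.2 = 1 - 0.225806 = 0.774194
alpha = 1.25 * 0.774194
= 0.9677


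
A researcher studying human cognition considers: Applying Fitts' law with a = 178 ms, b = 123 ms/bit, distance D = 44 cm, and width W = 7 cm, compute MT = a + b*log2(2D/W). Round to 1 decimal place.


MT = 178 + 123 * log2(2*44/7)
2D/W = 12.571429
log2(12.571429) = 3.6521
MT = 178 + 123 * 3.6521
= 627.2 ms


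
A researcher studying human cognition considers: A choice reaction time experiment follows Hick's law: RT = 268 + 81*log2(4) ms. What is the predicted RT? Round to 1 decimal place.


RT = 268 + 81 * log2(4)
log2(4) = 2.0
RT = 268 + 81 * 2.0
= 268 + 162.0
= 430.0 ms


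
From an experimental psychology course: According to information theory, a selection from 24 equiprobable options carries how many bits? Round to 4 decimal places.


H = log2(n)
H = log2(24)
= 4.5850


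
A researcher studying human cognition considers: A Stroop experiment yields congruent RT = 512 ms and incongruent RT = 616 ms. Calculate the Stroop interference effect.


Stroop effect = RT(incongruent) - RT(congruent)
= 616 - 512
= 104 ms


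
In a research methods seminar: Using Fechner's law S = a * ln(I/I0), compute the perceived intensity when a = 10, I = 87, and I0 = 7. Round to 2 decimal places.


S = 10 * ln(87/7)
I/I0 = 12.428571
ln(12.428571) = 2.52
S = 10 * 2.52
= 25.20


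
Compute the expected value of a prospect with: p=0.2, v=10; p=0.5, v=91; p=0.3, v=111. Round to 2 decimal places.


EU = sum(p_i * v_i)
0.2 * 10 = 2.0
0.5 * 91 = 45.5
0.3 * 111 = 33.3
EU = 2.0 + 45.5 + 33.3
= 80.80


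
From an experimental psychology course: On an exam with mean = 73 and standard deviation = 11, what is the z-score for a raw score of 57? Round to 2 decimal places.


z = (X - mu) / sigma
= (57 - 73) / 11
= -16 / 11
= -1.45


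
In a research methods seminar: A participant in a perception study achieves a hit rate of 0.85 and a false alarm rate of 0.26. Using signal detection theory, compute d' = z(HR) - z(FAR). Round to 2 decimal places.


d' = z(HR) - z(FAR)
z(0.85) = 1.0364
z(0.26) = -0.6433
d' = 1.0364 - -0.6433
= 1.68


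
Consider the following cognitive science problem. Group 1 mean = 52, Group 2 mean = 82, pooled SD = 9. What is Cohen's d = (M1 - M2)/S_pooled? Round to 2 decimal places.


Cohen's d = (M1 - M2) / S_pooled
= (52 - 82) / 9
= -30 / 9
= -3.33


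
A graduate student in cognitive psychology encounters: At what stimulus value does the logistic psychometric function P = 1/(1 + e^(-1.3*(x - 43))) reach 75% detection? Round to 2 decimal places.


At P = 0.75: 0.75 = 1/(1 + e^(-k*(x-x0)))
Solving: e^(-k*(x-x0)) = 1/3
x = x0 + ln(3)/k
ln(3) = 1.0986
x = 43 + 1.0986/1.3
= 43 + 0.8451
= 43.85
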